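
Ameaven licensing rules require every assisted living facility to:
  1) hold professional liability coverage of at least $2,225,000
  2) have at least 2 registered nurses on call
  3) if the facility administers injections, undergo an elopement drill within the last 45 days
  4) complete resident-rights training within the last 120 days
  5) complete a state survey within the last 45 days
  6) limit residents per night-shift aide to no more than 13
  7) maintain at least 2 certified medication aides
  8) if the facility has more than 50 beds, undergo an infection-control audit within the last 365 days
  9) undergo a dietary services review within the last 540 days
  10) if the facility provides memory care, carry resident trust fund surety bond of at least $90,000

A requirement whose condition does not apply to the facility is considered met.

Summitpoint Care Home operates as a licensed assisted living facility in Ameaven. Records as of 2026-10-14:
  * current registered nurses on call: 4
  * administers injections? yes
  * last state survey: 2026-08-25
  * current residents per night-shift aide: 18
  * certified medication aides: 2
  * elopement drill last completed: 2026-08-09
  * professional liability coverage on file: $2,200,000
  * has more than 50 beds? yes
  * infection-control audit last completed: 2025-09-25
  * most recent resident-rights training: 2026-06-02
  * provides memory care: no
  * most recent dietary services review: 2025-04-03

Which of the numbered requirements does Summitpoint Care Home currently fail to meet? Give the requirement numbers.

1. professional liability coverage $2,200,000 < $2,225,000 → not met
2. registered nurses on call 4 ≥ 2 → met
3. condition 'administers injections' holds; elopement drill 66 days ago vs limit 45 → not met
4. resident-rights training 134 days ago vs limit 120 → not met
5. state survey 50 days ago vs limit 45 → not met
6. residents per night-shift aide 18 > 13 → not met
7. certified medication aides 2 ≥ 2 → met
8. condition 'has more than 50 beds' holds; infection-control audit 384 days ago vs limit 365 → not met
9. dietary services review 559 days ago vs limit 540 → not met
10. condition 'provides memory care' does not hold → requirement n/a → met
Not met: 1, 3, 4, 5, 6, 8, 9

1, 3, 4, 5, 6, 8, 9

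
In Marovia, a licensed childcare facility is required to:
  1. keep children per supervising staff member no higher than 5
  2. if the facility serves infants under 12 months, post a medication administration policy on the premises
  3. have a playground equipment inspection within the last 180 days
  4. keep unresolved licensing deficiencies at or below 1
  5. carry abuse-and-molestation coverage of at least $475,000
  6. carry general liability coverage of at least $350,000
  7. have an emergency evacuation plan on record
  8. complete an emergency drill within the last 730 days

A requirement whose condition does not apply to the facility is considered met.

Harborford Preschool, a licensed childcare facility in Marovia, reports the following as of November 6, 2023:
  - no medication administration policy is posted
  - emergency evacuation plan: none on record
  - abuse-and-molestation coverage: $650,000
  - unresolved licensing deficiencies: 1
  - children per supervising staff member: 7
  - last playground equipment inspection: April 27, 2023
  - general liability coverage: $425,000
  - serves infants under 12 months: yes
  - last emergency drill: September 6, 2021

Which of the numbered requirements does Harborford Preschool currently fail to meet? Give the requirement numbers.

1. children per supervising staff member 7 > 5 → not met
2. condition 'serves infants under 12 months' holds; medication administration policy absent → not met
3. playground equipment inspection 193 days ago vs limit 180 → not met
4. unresolved licensing deficiencies 1 ≤ 1 → met
5. abuse-and-molestation coverage $650,000 ≥ $475,000 → met
6. general liability coverage $425,000 ≥ $350,000 → met
7. emergency evacuation plan absent → not met
8. emergency drill 791 days ago vs limit 730 → not met
Not met: 1, 2, 3, 7, 8

1, 2, 3, 7, 8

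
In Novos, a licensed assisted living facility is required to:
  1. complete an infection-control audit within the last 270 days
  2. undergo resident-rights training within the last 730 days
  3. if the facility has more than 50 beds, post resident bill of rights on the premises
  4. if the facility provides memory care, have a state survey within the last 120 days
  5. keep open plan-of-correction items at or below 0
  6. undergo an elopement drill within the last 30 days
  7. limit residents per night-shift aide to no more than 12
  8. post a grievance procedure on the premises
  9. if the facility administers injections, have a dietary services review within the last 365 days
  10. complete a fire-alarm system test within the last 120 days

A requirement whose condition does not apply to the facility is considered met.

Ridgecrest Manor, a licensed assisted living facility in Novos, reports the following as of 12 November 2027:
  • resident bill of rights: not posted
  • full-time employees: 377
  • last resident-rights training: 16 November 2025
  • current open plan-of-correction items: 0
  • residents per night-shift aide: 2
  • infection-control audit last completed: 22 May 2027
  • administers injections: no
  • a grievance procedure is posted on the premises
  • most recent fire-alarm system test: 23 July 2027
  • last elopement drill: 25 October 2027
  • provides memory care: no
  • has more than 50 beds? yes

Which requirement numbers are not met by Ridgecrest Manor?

1. infection-control audit 174 days ago vs limit 270 → met
2. resident-rights training 726 days ago vs limit 730 → met
3. condition 'has more than 50 beds' holds; resident bill of rights absent → not met
4. condition 'provides memory care' does not hold → requirement n/a → met
5. open plan-of-correction items 0 ≤ 0 → met
6. elopement drill 18 days ago vs limit 30 → met
7. residents per night-shift aide 2 ≤ 12 → met
8. grievance procedure present → met
9. condition 'administers injections' does not hold → requirement n/a → met
10. fire-alarm system test 112 days ago vs limit 120 → met
Not met: 3

3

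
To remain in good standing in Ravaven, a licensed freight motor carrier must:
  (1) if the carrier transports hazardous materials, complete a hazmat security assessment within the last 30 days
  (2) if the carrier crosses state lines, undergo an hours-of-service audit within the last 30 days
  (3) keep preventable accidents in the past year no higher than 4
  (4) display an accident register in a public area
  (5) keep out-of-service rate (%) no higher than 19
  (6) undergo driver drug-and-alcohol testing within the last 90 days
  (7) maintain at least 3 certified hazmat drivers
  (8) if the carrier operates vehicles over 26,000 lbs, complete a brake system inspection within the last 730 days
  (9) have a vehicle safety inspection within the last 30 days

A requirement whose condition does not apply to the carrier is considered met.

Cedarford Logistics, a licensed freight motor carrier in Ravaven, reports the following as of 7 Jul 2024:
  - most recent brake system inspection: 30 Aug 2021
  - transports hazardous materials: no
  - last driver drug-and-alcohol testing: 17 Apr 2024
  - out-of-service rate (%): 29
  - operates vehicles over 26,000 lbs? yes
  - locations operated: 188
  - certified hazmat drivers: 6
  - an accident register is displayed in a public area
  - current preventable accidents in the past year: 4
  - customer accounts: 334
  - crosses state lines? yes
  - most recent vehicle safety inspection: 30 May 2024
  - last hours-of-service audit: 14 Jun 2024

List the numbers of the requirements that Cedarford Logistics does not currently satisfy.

1. condition 'transports hazardous materials' does not hold → requirement n/a → met
2. condition 'crosses state lines' holds; hours-of-service audit 23 days ago vs limit 30 → met
3. preventable accidents in the past year 4 ≤ 4 → met
4. accident register present → met
5. out-of-service rate (%) 29 > 19 → not met
6. driver drug-and-alcohol testing 81 days ago vs limit 90 → met
7. certified hazmat drivers 6 ≥ 3 → met
8. condition 'operates vehicles over 26,000 lbs' holds; brake system inspection 1042 days ago vs limit 730 → not met
9. vehicle safety inspection 38 days ago vs limit 30 → not met
Not met: 5, 8, 9

5, 8, 9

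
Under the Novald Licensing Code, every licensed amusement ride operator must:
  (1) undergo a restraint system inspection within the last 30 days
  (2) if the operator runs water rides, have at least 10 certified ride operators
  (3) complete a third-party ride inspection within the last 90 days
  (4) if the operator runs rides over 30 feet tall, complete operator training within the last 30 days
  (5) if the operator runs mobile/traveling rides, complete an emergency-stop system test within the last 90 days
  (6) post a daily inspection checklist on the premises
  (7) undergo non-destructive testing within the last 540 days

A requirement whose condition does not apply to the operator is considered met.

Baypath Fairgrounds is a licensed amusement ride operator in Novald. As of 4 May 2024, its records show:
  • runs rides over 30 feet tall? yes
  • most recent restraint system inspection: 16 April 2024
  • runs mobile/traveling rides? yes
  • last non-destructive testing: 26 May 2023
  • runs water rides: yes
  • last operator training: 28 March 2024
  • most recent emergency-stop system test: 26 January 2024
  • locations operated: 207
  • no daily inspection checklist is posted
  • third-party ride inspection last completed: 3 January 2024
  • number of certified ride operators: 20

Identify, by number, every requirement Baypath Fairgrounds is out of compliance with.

1. restraint system inspection 18 days ago vs limit 30 → met
2. condition 'runs water rides' holds; certified ride operators 20 ≥ 10 → met
3. third-party ride inspection 122 days ago vs limit 90 → not met
4. condition 'runs rides over 30 feet tall' holds; operator training 37 days ago vs limit 30 → not met
5. condition 'runs mobile/traveling rides' holds; emergency-stop system test 99 days ago vs limit 90 → not met
6. daily inspection checklist absent → not met
7. non-destructive testing 344 days ago vs limit 540 → met
Not met: 3, 4, 5, 6

3, 4, 5, 6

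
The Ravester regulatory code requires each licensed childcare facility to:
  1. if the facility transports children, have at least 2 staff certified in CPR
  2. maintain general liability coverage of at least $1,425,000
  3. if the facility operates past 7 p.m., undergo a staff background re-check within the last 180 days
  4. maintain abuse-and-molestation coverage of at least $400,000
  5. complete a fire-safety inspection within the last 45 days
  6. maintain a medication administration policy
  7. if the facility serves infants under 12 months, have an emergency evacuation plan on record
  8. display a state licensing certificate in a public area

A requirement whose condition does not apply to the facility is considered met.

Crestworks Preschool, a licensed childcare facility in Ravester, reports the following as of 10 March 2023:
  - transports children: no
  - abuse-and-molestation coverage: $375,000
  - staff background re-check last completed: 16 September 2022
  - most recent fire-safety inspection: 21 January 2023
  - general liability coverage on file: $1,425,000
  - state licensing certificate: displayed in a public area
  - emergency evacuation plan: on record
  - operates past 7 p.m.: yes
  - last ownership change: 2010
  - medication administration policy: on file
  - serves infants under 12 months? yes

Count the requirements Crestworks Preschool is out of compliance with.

1. condition 'transports children' does not hold → requirement n/a → met
2. general liability coverage $1,425,000 ≥ $1,425,000 → met
3. condition 'operates past 7 p.m.' holds; staff background re-check 175 days ago vs limit 180 → met
4. abuse-and-molestation coverage $375,000 < $400,000 → not met
5. fire-safety inspection 48 days ago vs limit 45 → not met
6. medication administration policy present → met
7. condition 'serves infants under 12 months' holds; emergency evacuation plan present → met
8. state licensing certificate present → met
Not met: 2 of 8

2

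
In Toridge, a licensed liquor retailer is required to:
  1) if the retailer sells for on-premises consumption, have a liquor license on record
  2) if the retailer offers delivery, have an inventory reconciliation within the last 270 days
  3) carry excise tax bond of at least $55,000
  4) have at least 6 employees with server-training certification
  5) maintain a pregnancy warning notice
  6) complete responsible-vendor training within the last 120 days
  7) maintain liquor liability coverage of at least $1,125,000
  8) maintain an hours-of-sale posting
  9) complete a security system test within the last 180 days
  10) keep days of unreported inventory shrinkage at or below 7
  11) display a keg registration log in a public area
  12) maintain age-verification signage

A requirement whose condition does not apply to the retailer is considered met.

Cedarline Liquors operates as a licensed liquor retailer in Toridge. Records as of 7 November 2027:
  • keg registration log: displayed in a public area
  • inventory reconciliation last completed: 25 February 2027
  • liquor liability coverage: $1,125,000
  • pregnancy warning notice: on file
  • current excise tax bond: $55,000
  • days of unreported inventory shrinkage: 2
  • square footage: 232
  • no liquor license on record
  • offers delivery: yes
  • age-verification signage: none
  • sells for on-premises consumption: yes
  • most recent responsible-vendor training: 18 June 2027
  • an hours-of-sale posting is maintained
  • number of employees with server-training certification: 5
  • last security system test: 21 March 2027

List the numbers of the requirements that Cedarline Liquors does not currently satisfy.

1. condition 'sells for on-premises consumption' holds; liquor license absent → not met
2. condition 'offers delivery' holds; inventory reconciliation 255 days ago vs limit 270 → met
3. excise tax bond $55,000 ≥ $55,000 → met
4. employees with server-training certification 5 < 6 → not met
5. pregnancy warning notice present → met
6. responsible-vendor training 142 days ago vs limit 120 → not met
7. liquor liability coverage $1,125,000 ≥ $1,125,000 → met
8. hours-of-sale posting present → met
9. security system test 231 days ago vs limit 180 → not met
10. days of unreported inventory shrinkage 2 ≤ 7 → met
11. keg registration log present → met
12. age-verification signage absent → not met
Not met: 1, 4, 6, 9, 12

1, 4, 6, 9, 12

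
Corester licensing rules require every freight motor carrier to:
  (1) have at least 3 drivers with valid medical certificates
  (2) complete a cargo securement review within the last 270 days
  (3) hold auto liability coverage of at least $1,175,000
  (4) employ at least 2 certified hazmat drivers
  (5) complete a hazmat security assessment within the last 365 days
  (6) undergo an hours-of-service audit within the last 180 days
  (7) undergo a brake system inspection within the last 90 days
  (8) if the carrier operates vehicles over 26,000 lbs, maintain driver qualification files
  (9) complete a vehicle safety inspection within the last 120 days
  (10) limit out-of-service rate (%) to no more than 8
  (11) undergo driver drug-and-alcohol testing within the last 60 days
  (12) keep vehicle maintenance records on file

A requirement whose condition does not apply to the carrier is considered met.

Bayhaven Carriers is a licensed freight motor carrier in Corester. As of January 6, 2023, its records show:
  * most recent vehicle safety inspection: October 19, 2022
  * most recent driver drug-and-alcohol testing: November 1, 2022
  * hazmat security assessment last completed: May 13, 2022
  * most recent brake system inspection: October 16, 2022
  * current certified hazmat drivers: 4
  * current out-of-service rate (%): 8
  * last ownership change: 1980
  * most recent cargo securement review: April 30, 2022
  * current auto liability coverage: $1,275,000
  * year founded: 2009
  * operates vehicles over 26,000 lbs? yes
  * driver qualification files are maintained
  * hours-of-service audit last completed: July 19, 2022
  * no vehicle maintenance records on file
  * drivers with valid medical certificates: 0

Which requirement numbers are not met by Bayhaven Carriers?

1, 11, 12

1. drivers with valid medical certificates 0 < 3 → not met
2. cargo securement review 251 days ago vs limit 270 → met
3. auto liability coverage $1,275,000 ≥ $1,175,000 → met
4. certified hazmat drivers 4 ≥ 2 → met
5. hazmat security assessment 238 days ago vs limit 365 → met
6. hours-of-service audit 171 days ago vs limit 180 → met
7. brake system inspection 82 days ago vs limit 90 → met
8. condition 'operates vehicles over 26,000 lbs' holds; driver qualification files present → met
9. vehicle safety inspection 79 days ago vs limit 120 → met
10. out-of-service rate (%) 8 ≤ 8 → met
11. driver drug-and-alcohol testing 66 days ago vs limit 60 → not met
12. vehicle maintenance records absent → not met
Not met: 1, 11, 12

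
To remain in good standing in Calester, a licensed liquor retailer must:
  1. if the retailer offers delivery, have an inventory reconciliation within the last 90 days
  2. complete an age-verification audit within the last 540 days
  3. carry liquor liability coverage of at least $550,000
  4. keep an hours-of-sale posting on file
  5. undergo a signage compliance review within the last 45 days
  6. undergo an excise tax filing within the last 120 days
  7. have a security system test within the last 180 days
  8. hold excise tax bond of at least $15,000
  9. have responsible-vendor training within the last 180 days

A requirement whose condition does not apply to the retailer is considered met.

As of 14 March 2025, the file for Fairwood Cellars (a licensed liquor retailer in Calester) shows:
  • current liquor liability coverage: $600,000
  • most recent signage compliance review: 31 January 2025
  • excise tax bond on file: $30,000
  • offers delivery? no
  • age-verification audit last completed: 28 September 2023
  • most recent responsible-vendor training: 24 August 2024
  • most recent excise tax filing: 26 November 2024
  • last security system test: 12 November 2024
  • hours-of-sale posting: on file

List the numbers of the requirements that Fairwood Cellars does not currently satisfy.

1. condition 'offers delivery' does not hold → requirement n/a → met
2. age-verification audit 533 days ago vs limit 540 → met
3. liquor liability coverage $600,000 ≥ $550,000 → met
4. hours-of-sale posting present → met
5. signage compliance review 42 days ago vs limit 45 → met
6. excise tax filing 108 days ago vs limit 120 → met
7. security system test 122 days ago vs limit 180 → met
8. excise tax bond $30,000 ≥ $15,000 → met
9. responsible-vendor training 202 days ago vs limit 180 → not met
Not met: 9

9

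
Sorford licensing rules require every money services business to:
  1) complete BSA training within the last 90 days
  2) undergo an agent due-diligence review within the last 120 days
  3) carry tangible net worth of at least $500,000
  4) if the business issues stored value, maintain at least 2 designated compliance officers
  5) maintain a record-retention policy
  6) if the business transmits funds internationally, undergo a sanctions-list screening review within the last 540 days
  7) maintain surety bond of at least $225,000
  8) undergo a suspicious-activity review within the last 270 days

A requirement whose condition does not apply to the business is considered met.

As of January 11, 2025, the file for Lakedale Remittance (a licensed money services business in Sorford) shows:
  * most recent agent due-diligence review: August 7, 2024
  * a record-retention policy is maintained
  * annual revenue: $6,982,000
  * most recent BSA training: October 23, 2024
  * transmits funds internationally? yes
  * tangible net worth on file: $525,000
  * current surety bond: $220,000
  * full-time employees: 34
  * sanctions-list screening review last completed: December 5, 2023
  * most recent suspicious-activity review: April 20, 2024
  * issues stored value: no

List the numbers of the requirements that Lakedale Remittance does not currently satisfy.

2, 7

1. BSA training 80 days ago vs limit 90 → met
2. agent due-diligence review 157 days ago vs limit 120 → not met
3. tangible net worth $525,000 ≥ $500,000 → met
4. condition 'issues stored value' does not hold → requirement n/a → met
5. record-retention policy present → met
6. condition 'transmits funds internationally' holds; sanctions-list screening review 403 days ago vs limit 540 → met
7. surety bond $220,000 < $225,000 → not met
8. suspicious-activity review 266 days ago vs limit 270 → met
Not met: 2, 7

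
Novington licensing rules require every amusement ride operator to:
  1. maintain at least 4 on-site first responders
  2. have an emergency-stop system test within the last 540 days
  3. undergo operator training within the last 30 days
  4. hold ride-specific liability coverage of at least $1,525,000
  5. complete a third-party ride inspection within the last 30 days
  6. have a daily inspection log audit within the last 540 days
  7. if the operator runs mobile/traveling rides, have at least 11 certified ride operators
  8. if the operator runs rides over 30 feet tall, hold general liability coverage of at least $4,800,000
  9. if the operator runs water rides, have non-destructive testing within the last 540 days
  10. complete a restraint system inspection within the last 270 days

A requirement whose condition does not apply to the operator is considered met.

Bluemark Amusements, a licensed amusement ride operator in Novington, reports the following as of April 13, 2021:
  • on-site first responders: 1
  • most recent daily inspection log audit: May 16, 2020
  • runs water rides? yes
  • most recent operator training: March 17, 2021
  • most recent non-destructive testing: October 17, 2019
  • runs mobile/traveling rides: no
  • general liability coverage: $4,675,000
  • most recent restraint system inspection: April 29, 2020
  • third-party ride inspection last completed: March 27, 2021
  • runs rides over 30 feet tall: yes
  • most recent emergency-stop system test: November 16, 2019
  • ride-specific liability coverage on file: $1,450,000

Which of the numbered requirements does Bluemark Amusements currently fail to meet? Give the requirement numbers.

1, 4, 8, 9, 10

1. on-site first responders 1 < 4 → not met
2. emergency-stop system test 514 days ago vs limit 540 → met
3. operator training 27 days ago vs limit 30 → met
4. ride-specific liability coverage $1,450,000 < $1,525,000 → not met
5. third-party ride inspection 17 days ago vs limit 30 → met
6. daily inspection log audit 332 days ago vs limit 540 → met
7. condition 'runs mobile/traveling rides' does not hold → requirement n/a → met
8. condition 'runs rides over 30 feet tall' holds; general liability coverage $4,675,000 < $4,800,000 → not met
9. condition 'runs water rides' holds; non-destructive testing 544 days ago vs limit 540 → not met
10. restraint system inspection 349 days ago vs limit 270 → not met
Not met: 1, 4, 8, 9, 10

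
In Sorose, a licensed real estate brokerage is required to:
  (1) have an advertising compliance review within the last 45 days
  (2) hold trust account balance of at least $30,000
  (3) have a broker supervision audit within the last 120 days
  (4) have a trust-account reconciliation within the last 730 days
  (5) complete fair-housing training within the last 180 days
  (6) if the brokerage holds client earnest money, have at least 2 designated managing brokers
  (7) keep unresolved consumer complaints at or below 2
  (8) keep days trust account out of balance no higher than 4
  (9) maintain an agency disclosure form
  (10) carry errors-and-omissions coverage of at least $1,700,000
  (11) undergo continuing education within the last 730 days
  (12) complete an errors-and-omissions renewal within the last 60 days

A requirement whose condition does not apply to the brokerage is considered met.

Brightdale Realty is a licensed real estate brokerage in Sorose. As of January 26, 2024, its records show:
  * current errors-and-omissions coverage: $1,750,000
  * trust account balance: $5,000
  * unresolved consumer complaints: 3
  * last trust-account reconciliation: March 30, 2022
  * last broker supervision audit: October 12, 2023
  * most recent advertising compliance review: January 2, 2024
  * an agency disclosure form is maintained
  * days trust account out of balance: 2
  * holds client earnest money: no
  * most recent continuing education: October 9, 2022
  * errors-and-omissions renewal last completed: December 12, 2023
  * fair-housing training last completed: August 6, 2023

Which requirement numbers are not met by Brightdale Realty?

1. advertising compliance review 24 days ago vs limit 45 → met
2. trust account balance $5,000 < $30,000 → not met
3. broker supervision audit 106 days ago vs limit 120 → met
4. trust-account reconciliation 667 days ago vs limit 730 → met
5. fair-housing training 173 days ago vs limit 180 → met
6. condition 'holds client earnest money' does not hold → requirement n/a → met
7. unresolved consumer complaints 3 > 2 → not met
8. days trust account out of balance 2 ≤ 4 → met
9. agency disclosure form present → met
10. errors-and-omissions coverage $1,750,000 ≥ $1,700,000 → met
11. continuing education 474 days ago vs limit 730 → met
12. errors-and-omissions renewal 45 days ago vs limit 60 → met
Not met: 2, 7

2, 7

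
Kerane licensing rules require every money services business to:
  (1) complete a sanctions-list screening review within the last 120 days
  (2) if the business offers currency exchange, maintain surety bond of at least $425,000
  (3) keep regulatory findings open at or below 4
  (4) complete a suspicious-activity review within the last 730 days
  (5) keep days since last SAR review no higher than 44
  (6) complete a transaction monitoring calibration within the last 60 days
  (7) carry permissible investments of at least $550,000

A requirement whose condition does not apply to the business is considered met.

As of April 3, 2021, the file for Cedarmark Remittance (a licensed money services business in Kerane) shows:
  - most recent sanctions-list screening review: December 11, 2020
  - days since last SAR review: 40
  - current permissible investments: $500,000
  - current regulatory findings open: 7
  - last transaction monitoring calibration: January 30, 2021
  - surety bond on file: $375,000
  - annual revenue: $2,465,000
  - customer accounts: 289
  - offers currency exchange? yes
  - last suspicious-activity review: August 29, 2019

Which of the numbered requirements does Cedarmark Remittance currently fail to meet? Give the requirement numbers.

1. sanctions-list screening review 113 days ago vs limit 120 → met
2. condition 'offers currency exchange' holds; surety bond $375,000 < $425,000 → not met
3. regulatory findings open 7 > 4 → not met
4. suspicious-activity review 583 days ago vs limit 730 → met
5. days since last SAR review 40 ≤ 44 → met
6. transaction monitoring calibration 63 days ago vs limit 60 → not met
7. permissible investments $500,000 < $550,000 → not met
Not met: 2, 3, 6, 7

2, 3, 6, 7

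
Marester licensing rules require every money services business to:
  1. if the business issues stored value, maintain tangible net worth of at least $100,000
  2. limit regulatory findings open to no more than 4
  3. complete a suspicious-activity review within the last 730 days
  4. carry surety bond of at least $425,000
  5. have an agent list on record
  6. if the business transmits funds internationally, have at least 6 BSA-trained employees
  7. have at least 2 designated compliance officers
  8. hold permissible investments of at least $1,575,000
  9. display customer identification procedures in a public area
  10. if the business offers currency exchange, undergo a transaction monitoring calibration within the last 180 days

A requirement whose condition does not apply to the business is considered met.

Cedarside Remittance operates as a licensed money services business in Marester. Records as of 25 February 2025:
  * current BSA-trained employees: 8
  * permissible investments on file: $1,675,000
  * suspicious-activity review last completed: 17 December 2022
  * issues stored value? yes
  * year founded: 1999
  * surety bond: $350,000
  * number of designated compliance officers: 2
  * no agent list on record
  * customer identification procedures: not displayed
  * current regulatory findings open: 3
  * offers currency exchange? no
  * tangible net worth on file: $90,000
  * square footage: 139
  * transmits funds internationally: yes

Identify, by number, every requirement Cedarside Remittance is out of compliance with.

1, 3, 4, 5, 9

1. condition 'issues stored value' holds; tangible net worth $90,000 < $100,000 → not met
2. regulatory findings open 3 ≤ 4 → met
3. suspicious-activity review 801 days ago vs limit 730 → not met
4. surety bond $350,000 < $425,000 → not met
5. agent list absent → not met
6. condition 'transmits funds internationally' holds; BSA-trained employees 8 ≥ 6 → met
7. designated compliance officers 2 ≥ 2 → met
8. permissible investments $1,675,000 ≥ $1,575,000 → met
9. customer identification procedures absent → not met
10. condition 'offers currency exchange' does not hold → requirement n/a → met
Not met: 1, 3, 4, 5, 9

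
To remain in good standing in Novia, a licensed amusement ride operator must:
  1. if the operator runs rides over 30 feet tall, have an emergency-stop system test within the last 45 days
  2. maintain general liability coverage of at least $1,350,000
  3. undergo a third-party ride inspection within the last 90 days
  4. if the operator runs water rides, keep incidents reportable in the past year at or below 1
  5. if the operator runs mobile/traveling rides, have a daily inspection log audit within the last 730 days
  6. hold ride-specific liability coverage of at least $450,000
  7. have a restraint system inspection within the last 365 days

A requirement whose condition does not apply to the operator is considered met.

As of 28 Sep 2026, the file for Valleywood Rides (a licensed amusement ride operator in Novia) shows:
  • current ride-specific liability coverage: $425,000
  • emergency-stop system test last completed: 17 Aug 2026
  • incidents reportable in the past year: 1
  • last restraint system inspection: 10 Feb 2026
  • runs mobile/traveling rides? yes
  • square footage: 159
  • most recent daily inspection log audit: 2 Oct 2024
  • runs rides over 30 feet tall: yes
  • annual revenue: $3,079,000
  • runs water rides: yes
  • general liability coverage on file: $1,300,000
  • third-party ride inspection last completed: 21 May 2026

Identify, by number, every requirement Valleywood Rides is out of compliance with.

2, 3, 6

1. condition 'runs rides over 30 feet tall' holds; emergency-stop system test 42 days ago vs limit 45 → met
2. general liability coverage $1,300,000 < $1,350,000 → not met
3. third-party ride inspection 130 days ago vs limit 90 → not met
4. condition 'runs water rides' holds; incidents reportable in the past year 1 ≤ 1 → met
5. condition 'runs mobile/traveling rides' holds; daily inspection log audit 726 days ago vs limit 730 → met
6. ride-specific liability coverage $425,000 < $450,000 → not met
7. restraint system inspection 230 days ago vs limit 365 → met
Not met: 2, 3, 6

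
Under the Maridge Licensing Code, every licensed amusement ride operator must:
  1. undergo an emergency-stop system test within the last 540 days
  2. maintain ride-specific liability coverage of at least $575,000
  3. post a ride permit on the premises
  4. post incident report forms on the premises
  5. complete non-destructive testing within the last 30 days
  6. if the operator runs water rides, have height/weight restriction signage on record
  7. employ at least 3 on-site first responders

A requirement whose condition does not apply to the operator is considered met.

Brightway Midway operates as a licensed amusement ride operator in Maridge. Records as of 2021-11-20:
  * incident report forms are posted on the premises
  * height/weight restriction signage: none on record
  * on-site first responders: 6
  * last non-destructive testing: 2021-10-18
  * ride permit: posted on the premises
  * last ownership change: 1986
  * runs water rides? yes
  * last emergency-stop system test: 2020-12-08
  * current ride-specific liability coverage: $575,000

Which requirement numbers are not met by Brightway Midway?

1. emergency-stop system test 347 days ago vs limit 540 → met
2. ride-specific liability coverage $575,000 ≥ $575,000 → met
3. ride permit present → met
4. incident report forms present → met
5. non-destructive testing 33 days ago vs limit 30 → not met
6. condition 'runs water rides' holds; height/weight restriction signage absent → not met
7. on-site first responders 6 ≥ 3 → met
Not met: 5, 6

5, 6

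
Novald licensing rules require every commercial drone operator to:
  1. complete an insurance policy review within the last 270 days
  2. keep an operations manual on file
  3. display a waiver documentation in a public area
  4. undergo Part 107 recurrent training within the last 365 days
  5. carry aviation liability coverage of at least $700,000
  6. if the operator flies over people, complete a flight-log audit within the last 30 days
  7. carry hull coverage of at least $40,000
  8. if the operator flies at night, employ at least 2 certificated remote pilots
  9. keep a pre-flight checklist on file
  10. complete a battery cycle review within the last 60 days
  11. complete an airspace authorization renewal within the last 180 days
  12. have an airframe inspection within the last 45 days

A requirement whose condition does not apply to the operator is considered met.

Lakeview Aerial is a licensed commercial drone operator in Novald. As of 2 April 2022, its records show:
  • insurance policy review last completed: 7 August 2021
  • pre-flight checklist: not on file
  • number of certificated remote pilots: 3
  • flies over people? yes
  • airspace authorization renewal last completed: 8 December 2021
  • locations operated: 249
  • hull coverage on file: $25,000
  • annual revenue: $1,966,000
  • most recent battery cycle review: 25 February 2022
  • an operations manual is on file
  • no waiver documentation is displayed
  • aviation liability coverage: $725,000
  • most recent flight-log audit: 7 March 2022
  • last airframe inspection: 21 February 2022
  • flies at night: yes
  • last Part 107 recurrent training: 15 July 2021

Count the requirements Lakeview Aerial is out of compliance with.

3

1. insurance policy review 238 days ago vs limit 270 → met
2. operations manual present → met
3. waiver documentation absent → not met
4. Part 107 recurrent training 261 days ago vs limit 365 → met
5. aviation liability coverage $725,000 ≥ $700,000 → met
6. condition 'flies over people' holds; flight-log audit 26 days ago vs limit 30 → met
7. hull coverage $25,000 < $40,000 → not met
8. condition 'flies at night' holds; certificated remote pilots 3 ≥ 2 → met
9. pre-flight checklist absent → not met
10. battery cycle review 36 days ago vs limit 60 → met
11. airspace authorization renewal 115 days ago vs limit 180 → met
12. airframe inspection 40 days ago vs limit 45 → met
Not met: 3 of 12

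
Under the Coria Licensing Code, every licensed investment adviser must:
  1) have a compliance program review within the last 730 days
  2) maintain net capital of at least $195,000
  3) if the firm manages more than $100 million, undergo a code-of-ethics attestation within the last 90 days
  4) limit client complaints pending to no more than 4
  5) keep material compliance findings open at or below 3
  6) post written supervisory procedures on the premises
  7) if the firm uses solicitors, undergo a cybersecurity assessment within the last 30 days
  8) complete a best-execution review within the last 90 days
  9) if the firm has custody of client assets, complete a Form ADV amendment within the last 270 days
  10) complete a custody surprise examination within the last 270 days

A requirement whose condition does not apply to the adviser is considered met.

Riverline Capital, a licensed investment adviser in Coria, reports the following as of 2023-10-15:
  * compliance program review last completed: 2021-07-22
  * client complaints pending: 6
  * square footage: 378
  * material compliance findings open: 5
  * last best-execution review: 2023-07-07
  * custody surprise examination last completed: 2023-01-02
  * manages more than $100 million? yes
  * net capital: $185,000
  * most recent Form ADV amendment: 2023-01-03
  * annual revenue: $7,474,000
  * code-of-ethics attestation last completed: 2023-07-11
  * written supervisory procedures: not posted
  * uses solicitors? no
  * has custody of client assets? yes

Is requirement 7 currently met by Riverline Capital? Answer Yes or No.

7. condition 'uses solicitors' does not hold → requirement n/a → met

Yes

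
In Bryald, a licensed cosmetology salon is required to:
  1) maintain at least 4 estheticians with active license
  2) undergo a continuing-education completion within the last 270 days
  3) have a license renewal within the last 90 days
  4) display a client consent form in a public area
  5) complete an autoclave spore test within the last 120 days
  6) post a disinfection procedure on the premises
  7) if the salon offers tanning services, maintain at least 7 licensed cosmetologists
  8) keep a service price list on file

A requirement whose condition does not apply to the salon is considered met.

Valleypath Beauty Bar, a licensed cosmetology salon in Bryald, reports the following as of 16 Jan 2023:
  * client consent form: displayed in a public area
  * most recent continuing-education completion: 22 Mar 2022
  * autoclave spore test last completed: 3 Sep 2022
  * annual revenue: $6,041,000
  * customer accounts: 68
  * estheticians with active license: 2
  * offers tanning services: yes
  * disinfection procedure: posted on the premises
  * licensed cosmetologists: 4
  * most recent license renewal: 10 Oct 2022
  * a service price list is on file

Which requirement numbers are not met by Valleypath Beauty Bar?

1, 2, 3, 5, 7

1. estheticians with active license 2 < 4 → not met
2. continuing-education completion 300 days ago vs limit 270 → not met
3. license renewal 98 days ago vs limit 90 → not met
4. client consent form present → met
5. autoclave spore test 135 days ago vs limit 120 → not met
6. disinfection procedure present → met
7. condition 'offers tanning services' holds; licensed cosmetologists 4 < 7 → not met
8. service price list present → met
Not met: 1, 2, 3, 5, 7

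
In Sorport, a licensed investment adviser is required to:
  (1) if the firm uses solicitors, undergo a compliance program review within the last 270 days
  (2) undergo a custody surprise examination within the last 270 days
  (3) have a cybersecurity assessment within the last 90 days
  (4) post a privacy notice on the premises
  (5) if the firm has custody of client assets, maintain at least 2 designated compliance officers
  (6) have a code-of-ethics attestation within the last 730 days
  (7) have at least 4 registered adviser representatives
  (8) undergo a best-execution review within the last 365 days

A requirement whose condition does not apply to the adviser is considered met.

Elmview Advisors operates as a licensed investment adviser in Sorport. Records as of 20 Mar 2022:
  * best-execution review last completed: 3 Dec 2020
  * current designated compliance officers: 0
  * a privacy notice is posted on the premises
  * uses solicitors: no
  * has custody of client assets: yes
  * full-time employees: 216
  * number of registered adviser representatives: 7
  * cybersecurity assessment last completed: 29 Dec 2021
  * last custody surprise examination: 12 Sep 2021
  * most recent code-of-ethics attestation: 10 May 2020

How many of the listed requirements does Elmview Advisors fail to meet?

1. condition 'uses solicitors' does not hold → requirement n/a → met
2. custody surprise examination 189 days ago vs limit 270 → met
3. cybersecurity assessment 81 days ago vs limit 90 → met
4. privacy notice present → met
5. condition 'has custody of client assets' holds; designated compliance officers 0 < 2 → not met
6. code-of-ethics attestation 679 days ago vs limit 730 → met
7. registered adviser representatives 7 ≥ 4 → met
8. best-execution review 472 days ago vs limit 365 → not met
Not met: 2 of 8

2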